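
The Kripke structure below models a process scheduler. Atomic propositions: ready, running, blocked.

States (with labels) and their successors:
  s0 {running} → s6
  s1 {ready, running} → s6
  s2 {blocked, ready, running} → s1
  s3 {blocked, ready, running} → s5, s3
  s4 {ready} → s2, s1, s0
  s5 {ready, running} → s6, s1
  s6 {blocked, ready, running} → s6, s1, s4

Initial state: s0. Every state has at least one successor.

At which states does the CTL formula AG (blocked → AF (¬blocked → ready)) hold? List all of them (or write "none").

{s0, s1, s2, s3, s4, s5, s6}

States satisfying blocked → AF (¬blocked → ready): {s0, s1, s2, s3, s4, s5, s6}.
States satisfying AG (blocked → AF (¬blocked → ready)): {s0, s1, s2, s3, s4, s5, s6}.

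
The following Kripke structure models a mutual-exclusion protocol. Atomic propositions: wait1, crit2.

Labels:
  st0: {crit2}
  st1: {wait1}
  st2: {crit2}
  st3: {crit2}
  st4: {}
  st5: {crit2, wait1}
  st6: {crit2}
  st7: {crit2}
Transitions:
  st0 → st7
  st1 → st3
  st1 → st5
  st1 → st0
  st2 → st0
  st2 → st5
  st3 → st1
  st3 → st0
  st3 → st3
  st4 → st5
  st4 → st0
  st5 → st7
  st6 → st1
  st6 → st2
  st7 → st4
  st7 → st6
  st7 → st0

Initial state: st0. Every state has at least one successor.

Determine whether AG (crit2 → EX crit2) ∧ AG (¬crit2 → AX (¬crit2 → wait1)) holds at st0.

Yes

States satisfying crit2 → EX crit2: {st0, st1, st2, st3, st4, st5, st6, st7}.
States satisfying AG (crit2 → EX crit2): {st0, st1, st2, st3, st4, st5, st6, st7}.
States satisfying ¬crit2 → AX (¬crit2 → wait1): {st0, st1, st2, st3, st4, st5, st6, st7}.
States satisfying AG (¬crit2 → AX (¬crit2 → wait1)): {st0, st1, st2, st3, st4, st5, st6, st7}.
States satisfying AG (crit2 → EX crit2) ∧ AG (¬crit2 → AX (¬crit2 → wait1)): {st0, st1, st2, st3, st4, st5, st6, st7}.
st0 ∈ Sat(AG (crit2 → EX crit2) ∧ AG (¬crit2 → AX (¬crit2 → wait1))).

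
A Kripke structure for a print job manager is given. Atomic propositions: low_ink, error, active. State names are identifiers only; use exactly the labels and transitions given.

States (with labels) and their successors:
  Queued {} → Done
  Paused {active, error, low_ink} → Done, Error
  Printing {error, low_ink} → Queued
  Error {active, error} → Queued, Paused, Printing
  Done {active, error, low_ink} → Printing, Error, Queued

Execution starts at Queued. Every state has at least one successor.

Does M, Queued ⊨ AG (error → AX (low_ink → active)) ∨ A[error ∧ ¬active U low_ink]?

States satisfying error → AX (low_ink → active): {Queued, Paused, Printing}.
States satisfying AG (error → AX (low_ink → active)): ∅.
States satisfying error ∧ ¬active: {Printing}.
States satisfying low_ink: {Paused, Printing, Done}.
States satisfying A[error ∧ ¬active U low_ink]: {Paused, Printing, Done}.
States satisfying AG (error → AX (low_ink → active)) ∨ A[error ∧ ¬active U low_ink]: {Paused, Printing, Done}.
Queued ∉ Sat(AG (error → AX (low_ink → active)) ∨ A[error ∧ ¬active U low_ink]).

Violated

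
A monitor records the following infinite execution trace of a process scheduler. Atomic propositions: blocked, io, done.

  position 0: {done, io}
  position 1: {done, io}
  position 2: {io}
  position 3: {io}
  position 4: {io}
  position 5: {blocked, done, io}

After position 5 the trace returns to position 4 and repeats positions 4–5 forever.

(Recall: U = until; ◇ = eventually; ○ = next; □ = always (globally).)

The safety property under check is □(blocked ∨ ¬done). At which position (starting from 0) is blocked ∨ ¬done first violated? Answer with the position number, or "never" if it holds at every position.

0

At position 0 the labels are {done, io}, so blocked ∨ ¬done is false there. This is the first violation.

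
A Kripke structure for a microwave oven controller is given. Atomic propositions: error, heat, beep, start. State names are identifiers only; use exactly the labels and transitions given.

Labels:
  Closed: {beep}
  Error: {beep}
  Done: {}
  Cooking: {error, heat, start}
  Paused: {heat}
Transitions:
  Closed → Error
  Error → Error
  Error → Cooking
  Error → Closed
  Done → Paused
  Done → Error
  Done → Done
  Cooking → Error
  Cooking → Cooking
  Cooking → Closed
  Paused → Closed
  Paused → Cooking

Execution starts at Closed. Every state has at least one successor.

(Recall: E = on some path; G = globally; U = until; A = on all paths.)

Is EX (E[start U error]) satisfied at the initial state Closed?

Violated

States satisfying E[start U error]: {Cooking}.
States satisfying EX (E[start U error]): {Error, Cooking, Paused}.
No suitable path/successor from Closed witnesses the formula.
Closed ∉ Sat(EX (E[start U error])).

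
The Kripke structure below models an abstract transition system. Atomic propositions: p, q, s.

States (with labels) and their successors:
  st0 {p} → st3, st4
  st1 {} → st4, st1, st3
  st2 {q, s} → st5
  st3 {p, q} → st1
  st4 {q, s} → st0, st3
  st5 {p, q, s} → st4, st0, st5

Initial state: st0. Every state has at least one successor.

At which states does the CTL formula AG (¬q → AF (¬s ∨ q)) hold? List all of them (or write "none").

States satisfying ¬q → AF (¬s ∨ q): {st0, st1, st2, st3, st4, st5}.
States satisfying AG (¬q → AF (¬s ∨ q)): {st0, st1, st2, st3, st4, st5}.

{st0, st1, st2, st3, st4, st5}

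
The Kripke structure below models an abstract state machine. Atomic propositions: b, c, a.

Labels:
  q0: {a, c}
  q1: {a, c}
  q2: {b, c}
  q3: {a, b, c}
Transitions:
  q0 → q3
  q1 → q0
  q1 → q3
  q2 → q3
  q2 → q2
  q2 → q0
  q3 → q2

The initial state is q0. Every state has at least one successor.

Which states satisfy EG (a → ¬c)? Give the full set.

States satisfying a → ¬c: {q2}.
States satisfying EG (a → ¬c): {q2}.

{q2}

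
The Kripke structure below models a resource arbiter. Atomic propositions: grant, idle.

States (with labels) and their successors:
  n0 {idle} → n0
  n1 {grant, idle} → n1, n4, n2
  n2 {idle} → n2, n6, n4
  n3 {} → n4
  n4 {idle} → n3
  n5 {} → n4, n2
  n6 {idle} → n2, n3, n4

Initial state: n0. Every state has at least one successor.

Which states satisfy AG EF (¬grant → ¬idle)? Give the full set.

States satisfying EF (¬grant → ¬idle): {n1, n2, n3, n4, n5, n6}.
States satisfying AG EF (¬grant → ¬idle): {n1, n2, n3, n4, n5, n6}.

{n1, n2, n3, n4, n5, n6}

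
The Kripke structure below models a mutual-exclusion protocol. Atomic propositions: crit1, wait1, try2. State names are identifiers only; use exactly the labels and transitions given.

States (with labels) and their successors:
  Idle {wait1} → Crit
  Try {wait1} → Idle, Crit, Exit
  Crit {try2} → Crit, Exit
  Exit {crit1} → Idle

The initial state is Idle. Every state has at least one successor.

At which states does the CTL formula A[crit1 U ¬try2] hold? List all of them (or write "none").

{Idle, Try, Exit}

States satisfying crit1: {Exit}.
States satisfying ¬try2: {Idle, Try, Exit}.
States satisfying A[crit1 U ¬try2]: {Idle, Try, Exit}.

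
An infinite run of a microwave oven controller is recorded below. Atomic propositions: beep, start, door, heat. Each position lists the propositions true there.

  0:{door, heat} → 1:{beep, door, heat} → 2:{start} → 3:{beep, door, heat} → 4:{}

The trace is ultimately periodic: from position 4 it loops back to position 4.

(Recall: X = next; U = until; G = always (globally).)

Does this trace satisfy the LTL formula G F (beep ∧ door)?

F (beep ∧ door) must hold at every position from 0 onward. It fails at position 4, so G F (beep ∧ door) is false.

Does not hold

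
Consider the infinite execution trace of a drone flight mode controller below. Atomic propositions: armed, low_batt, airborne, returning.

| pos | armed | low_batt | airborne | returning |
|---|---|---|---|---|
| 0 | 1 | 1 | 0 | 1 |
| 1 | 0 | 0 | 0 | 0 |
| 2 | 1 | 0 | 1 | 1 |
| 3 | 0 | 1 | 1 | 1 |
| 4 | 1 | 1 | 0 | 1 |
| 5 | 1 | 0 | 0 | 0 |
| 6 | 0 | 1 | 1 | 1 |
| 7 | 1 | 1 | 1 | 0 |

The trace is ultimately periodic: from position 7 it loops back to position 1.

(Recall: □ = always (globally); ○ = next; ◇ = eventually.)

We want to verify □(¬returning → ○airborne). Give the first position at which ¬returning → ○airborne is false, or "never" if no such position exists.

7

Check ¬returning → ○airborne at each position in order: 0 ✓, 1 ✓, 2 ✓, 3 ✓, 4 ✓, 5 ✓, 6 ✓.
At position 7 the labels are {airborne, armed, low_batt} and the next position 1 has {}, so ¬returning → ○airborne is false there. This is the first violation.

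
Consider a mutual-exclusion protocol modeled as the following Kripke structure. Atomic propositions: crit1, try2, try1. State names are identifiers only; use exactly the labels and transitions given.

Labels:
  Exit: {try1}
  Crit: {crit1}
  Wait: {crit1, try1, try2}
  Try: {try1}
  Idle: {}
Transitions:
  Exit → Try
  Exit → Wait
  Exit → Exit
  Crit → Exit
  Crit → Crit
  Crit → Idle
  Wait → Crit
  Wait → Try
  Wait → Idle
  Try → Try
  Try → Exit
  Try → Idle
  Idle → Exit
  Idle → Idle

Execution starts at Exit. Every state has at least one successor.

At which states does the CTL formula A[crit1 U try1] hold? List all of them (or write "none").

{Exit, Wait, Try}

States satisfying crit1: {Crit, Wait}.
States satisfying try1: {Exit, Wait, Try}.
States satisfying A[crit1 U try1]: {Exit, Wait, Try}.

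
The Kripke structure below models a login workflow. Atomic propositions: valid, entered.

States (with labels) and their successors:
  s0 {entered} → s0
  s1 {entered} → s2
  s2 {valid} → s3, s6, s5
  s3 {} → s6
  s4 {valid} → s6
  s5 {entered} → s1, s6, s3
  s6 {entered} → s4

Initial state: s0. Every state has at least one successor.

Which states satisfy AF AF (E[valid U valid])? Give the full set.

{s1, s2, s3, s4, s5, s6}

States satisfying AF (E[valid U valid]): {s1, s2, s3, s4, s5, s6}.
States satisfying AF AF (E[valid U valid]): {s1, s2, s3, s4, s5, s6}.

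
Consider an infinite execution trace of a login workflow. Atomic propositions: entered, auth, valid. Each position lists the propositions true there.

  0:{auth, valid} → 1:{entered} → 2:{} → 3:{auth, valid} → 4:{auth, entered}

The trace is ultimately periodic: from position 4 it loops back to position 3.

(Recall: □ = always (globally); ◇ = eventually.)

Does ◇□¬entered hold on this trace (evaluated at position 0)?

Violated

□¬entered is false at every position 0..4, so it never becomes true and ◇□¬entered fails.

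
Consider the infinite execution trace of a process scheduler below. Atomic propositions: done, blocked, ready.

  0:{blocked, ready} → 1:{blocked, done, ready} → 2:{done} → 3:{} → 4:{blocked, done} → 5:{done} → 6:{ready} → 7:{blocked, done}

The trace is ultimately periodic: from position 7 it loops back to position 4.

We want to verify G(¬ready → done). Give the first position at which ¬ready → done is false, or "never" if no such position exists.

3

Check ¬ready → done at each position in order: 0 ✓, 1 ✓, 2 ✓.
At position 3 the labels are {}, so ¬ready → done is false there. This is the first violation.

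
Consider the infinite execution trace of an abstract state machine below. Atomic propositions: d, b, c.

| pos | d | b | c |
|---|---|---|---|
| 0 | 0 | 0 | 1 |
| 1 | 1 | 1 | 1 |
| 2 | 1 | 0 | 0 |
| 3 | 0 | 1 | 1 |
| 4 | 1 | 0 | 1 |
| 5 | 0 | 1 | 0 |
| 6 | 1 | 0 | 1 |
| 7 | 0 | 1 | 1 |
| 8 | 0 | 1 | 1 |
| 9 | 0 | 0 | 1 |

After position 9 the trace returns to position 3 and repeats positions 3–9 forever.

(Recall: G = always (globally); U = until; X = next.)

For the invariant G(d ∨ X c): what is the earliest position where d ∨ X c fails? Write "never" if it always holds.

d ∨ X c holds at every position 0..9, and those are all the positions the trace ever visits, so the invariant G(d ∨ X c) is never violated.

never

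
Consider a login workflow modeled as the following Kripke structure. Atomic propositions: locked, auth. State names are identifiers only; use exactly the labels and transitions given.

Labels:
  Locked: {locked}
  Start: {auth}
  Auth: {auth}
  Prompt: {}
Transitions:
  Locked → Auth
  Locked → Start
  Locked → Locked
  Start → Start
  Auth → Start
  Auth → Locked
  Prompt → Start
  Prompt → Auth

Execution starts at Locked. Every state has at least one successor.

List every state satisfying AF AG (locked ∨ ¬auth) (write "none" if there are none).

States satisfying AG (locked ∨ ¬auth): ∅.
States satisfying AF AG (locked ∨ ¬auth): ∅.

none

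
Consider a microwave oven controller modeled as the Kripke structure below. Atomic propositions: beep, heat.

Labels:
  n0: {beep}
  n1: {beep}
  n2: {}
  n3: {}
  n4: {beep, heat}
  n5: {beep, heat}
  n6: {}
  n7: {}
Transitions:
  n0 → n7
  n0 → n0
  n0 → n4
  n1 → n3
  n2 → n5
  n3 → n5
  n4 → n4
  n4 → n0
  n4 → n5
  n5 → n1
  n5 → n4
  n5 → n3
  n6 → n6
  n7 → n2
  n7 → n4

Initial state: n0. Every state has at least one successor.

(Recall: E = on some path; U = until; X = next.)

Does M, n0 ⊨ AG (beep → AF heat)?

States satisfying beep → AF heat: {n1, n2, n3, n4, n5, n6, n7}.
States satisfying AG (beep → AF heat): {n6}.
n0 is reachable from n0 and violates beep → AF heat, so AG fails at n0.
n0 ∉ Sat(AG (beep → AF heat)).

No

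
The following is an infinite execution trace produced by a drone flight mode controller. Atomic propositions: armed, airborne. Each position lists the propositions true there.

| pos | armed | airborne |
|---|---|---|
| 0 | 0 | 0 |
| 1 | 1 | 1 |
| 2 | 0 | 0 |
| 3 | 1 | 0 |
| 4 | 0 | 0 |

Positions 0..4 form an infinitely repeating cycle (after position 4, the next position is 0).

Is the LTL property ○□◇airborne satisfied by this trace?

The position after 0 is 1; □◇airborne is true there.

Yes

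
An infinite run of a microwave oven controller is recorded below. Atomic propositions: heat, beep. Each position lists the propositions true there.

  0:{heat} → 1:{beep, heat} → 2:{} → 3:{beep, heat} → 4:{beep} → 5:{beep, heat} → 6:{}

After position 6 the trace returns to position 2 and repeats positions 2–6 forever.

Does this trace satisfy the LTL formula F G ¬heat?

G ¬heat is false at every position 0..6, so it never becomes true and F G ¬heat fails.

Does not hold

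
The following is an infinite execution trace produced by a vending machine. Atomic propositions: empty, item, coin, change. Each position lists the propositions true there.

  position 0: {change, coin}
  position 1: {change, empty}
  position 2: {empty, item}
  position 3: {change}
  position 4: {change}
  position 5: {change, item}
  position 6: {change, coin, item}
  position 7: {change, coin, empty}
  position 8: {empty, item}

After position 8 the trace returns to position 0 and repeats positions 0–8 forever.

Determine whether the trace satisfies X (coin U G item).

The position after 0 is 1; coin U G item is false there.

Does not hold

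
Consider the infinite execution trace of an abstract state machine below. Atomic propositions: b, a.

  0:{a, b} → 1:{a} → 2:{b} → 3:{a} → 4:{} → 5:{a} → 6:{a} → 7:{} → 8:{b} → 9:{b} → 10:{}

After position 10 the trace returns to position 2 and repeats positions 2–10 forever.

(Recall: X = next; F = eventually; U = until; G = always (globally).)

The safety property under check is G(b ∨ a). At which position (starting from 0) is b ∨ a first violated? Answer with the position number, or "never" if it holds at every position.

4

Check b ∨ a at each position in order: 0 ✓, 1 ✓, 2 ✓, 3 ✓.
At position 4 the labels are {}, so b ∨ a is false there. This is the first violation.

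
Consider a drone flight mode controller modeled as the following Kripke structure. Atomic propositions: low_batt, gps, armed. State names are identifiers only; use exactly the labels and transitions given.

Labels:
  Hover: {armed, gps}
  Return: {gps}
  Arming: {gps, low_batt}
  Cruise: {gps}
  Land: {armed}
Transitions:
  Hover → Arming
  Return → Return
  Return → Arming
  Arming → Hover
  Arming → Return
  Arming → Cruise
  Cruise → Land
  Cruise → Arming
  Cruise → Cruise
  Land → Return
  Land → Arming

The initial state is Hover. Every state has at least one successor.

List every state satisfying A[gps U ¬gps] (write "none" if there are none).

States satisfying gps: {Hover, Return, Arming, Cruise}.
States satisfying ¬gps: {Land}.
States satisfying A[gps U ¬gps]: {Land}.

{Land}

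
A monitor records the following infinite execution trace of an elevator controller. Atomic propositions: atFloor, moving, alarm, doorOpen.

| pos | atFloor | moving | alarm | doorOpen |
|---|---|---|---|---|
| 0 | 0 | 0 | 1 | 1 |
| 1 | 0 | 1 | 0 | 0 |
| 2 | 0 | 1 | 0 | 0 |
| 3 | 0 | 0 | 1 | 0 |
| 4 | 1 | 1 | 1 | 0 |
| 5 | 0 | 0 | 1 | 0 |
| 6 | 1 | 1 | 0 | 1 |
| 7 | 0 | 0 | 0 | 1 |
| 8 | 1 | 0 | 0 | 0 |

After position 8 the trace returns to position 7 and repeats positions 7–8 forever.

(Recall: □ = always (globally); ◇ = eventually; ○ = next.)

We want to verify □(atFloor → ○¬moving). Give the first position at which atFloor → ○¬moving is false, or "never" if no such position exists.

never

atFloor → ○¬moving holds at every position 0..8, and those are all the positions the trace ever visits, so the invariant □(atFloor → ○¬moving) is never violated.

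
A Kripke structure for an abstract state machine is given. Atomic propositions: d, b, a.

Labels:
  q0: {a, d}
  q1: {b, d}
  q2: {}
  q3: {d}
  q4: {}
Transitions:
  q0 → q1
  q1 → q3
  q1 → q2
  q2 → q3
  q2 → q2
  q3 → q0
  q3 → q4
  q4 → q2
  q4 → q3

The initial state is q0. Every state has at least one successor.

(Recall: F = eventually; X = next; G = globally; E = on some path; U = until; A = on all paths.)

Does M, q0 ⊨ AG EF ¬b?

States satisfying EF ¬b: {q0, q1, q2, q3, q4}.
States satisfying AG EF ¬b: {q0, q1, q2, q3, q4}.
Every state reachable from q0 satisfies EF ¬b.
q0 ∈ Sat(AG EF ¬b).

Satisfied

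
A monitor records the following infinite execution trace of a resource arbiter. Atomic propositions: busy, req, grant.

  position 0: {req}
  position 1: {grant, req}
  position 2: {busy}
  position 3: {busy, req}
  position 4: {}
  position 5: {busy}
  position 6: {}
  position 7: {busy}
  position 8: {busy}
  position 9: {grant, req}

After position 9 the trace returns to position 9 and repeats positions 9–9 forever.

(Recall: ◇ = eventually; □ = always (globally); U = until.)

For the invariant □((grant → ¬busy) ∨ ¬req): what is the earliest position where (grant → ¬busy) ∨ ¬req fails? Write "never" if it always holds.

(grant → ¬busy) ∨ ¬req holds at every position 0..9, and those are all the positions the trace ever visits, so the invariant □((grant → ¬busy) ∨ ¬req) is never violated.

never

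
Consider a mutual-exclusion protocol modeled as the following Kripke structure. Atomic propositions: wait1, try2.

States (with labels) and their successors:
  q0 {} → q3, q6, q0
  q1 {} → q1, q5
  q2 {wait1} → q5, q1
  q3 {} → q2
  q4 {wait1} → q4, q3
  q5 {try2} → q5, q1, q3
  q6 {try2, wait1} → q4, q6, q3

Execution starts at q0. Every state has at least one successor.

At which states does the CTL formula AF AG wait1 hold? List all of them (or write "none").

none

States satisfying AG wait1: ∅.
States satisfying AF AG wait1: ∅.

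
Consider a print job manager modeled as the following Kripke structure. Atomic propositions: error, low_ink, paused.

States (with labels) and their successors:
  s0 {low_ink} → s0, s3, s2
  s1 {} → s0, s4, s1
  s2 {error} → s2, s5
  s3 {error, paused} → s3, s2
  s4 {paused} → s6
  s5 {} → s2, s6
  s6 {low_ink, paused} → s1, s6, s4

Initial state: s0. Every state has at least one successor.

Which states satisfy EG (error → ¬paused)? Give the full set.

{s0, s1, s2, s4, s5, s6}

States satisfying error → ¬paused: {s0, s1, s2, s4, s5, s6}.
States satisfying EG (error → ¬paused): {s0, s1, s2, s4, s5, s6}.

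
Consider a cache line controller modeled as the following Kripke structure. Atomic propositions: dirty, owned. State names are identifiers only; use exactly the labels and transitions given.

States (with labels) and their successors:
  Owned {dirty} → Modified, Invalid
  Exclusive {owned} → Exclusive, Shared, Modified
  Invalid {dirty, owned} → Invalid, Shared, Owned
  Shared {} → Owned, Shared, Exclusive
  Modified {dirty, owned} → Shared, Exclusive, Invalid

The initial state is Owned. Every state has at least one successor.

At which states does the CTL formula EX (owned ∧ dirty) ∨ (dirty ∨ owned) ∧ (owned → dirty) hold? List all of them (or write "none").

{Owned, Exclusive, Invalid, Modified}

States satisfying owned ∧ dirty: {Invalid, Modified}.
States satisfying EX (owned ∧ dirty): {Owned, Exclusive, Invalid, Modified}.
States satisfying dirty ∨ owned: {Owned, Exclusive, Invalid, Modified}.
States satisfying owned → dirty: {Owned, Invalid, Shared, Modified}.
States satisfying (dirty ∨ owned) ∧ (owned → dirty): {Owned, Invalid, Modified}.
States satisfying EX (owned ∧ dirty) ∨ (dirty ∨ owned) ∧ (owned → dirty): {Owned, Exclusive, Invalid, Modified}.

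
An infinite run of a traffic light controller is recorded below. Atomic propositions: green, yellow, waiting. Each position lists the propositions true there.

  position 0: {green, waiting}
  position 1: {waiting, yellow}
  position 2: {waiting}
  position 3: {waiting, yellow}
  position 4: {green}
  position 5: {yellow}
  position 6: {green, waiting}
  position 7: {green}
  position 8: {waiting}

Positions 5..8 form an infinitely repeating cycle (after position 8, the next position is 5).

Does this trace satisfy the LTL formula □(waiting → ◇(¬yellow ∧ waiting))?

waiting → ◇(¬yellow ∧ waiting) holds at every position 0..8, and those are all positions ever visited, so □(waiting → ◇(¬yellow ∧ waiting)) holds.
Positions where waiting holds: 0, 1, 2, 3, 6, 8.
Check ◇(¬yellow ∧ waiting) at each: 0→ok, 1→ok, 2→ok, 3→ok, 6→ok, 8→ok.

Holds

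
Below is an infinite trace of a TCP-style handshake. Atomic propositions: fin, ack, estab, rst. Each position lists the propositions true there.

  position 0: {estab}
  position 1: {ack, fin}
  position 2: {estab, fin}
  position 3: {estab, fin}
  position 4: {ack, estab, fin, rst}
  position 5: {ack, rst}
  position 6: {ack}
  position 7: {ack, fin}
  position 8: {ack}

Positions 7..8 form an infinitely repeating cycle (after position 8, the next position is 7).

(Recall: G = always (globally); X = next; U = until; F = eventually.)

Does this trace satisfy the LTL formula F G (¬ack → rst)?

Holds

G (¬ack → rst) holds at position 4, which is reachable from 0, so F G (¬ack → rst) holds.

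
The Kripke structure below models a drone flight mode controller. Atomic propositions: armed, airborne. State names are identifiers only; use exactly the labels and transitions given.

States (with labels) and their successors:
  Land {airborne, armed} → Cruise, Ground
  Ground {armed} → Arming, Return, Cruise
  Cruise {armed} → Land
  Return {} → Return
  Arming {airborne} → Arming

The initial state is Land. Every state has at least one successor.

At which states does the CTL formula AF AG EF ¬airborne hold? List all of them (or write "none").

States satisfying AG EF ¬airborne: {Return}.
States satisfying AF AG EF ¬airborne: {Return}.

{Return}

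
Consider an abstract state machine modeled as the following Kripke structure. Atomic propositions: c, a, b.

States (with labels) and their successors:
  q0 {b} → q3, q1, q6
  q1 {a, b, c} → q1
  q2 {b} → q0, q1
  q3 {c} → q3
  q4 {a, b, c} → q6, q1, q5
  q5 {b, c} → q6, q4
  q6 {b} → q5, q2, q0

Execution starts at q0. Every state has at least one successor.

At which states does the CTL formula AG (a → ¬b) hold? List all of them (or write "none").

{q3}

States satisfying a → ¬b: {q0, q2, q3, q5, q6}.
States satisfying AG (a → ¬b): {q3}.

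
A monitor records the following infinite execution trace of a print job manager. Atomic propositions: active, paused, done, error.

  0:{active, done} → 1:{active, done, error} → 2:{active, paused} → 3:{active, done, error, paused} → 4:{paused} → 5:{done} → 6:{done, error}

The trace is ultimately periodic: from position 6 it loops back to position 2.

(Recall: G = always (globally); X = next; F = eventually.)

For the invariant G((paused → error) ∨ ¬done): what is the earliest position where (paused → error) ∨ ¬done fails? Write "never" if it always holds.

never

(paused → error) ∨ ¬done holds at every position 0..6, and those are all the positions the trace ever visits, so the invariant G((paused → error) ∨ ¬done) is never violated.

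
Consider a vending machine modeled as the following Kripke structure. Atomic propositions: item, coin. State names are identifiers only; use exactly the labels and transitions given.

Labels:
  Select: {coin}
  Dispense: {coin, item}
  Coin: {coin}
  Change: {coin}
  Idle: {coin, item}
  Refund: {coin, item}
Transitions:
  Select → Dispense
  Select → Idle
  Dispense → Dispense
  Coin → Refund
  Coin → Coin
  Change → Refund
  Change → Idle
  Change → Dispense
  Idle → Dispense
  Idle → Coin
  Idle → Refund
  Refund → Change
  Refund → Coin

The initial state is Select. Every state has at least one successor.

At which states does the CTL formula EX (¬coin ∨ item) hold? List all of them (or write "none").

States satisfying ¬coin ∨ item: {Dispense, Idle, Refund}.
States satisfying EX (¬coin ∨ item): {Select, Dispense, Coin, Change, Idle}.

{Select, Dispense, Coin, Change, Idle}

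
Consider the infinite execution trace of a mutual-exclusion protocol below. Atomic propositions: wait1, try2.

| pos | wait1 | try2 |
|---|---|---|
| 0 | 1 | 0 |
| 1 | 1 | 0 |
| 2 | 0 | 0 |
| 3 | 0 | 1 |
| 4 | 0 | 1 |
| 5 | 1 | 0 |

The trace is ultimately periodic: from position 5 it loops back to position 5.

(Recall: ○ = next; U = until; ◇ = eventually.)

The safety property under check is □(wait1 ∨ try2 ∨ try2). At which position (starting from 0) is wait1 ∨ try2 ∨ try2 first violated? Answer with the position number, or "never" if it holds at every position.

Check wait1 ∨ try2 ∨ try2 at each position in order: 0 ✓, 1 ✓.
At position 2 the labels are {}, so wait1 ∨ try2 ∨ try2 is false there. This is the first violation.

2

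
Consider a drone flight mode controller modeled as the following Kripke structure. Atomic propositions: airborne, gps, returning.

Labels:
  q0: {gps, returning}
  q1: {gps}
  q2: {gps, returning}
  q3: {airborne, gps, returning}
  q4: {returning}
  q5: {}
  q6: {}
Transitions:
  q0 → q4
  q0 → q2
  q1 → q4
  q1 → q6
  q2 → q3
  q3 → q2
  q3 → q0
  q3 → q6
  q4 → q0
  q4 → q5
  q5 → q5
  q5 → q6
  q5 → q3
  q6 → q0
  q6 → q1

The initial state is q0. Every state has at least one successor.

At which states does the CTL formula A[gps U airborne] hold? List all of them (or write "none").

States satisfying gps: {q0, q1, q2, q3}.
States satisfying airborne: {q3}.
States satisfying A[gps U airborne]: {q2, q3}.

{q2, q3}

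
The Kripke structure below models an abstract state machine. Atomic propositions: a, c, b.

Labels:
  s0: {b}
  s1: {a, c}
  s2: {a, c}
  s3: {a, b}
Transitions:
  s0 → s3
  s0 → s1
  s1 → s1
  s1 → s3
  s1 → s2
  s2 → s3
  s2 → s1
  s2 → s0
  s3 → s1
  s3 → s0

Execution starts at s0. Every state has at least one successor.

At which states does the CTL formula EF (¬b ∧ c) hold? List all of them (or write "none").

States satisfying ¬b ∧ c: {s1, s2}.
States satisfying EF (¬b ∧ c): {s0, s1, s2, s3}.

{s0, s1, s2, s3}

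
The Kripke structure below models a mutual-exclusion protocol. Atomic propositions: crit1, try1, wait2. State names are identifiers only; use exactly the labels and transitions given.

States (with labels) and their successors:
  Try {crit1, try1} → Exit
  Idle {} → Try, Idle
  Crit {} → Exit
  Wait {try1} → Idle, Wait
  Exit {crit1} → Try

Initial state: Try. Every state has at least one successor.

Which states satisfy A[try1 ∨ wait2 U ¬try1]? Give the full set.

{Try, Idle, Crit, Exit}

States satisfying try1 ∨ wait2: {Try, Wait}.
States satisfying ¬try1: {Idle, Crit, Exit}.
States satisfying A[try1 ∨ wait2 U ¬try1]: {Try, Idle, Crit, Exit}.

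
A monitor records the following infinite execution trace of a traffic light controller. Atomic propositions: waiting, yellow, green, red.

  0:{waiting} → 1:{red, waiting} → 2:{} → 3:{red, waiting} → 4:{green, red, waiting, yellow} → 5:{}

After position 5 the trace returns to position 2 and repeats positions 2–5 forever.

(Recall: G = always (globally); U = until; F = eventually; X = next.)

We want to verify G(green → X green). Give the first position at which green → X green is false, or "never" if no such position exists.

Check green → X green at each position in order: 0 ✓, 1 ✓, 2 ✓, 3 ✓.
At position 4 the labels are {green, red, waiting, yellow} and the next position 5 has {}, so green → X green is false there. This is the first violation.

4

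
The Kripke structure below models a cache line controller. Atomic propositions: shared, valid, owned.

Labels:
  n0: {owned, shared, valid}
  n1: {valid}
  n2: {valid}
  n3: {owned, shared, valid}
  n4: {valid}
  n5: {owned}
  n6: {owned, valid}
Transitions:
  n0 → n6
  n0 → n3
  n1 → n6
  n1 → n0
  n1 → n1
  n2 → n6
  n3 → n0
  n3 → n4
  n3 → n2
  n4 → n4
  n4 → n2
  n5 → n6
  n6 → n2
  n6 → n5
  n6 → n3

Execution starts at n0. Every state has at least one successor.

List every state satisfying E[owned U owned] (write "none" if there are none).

States satisfying owned: {n0, n3, n5, n6}.
States satisfying E[owned U owned]: {n0, n3, n5, n6}.

{n0, n3, n5, n6}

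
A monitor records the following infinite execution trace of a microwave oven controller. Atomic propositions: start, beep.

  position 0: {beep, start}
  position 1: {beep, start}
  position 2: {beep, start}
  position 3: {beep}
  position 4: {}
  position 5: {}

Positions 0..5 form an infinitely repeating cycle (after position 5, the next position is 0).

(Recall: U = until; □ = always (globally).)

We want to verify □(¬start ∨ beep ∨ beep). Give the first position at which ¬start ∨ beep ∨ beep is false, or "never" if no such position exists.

never

¬start ∨ beep ∨ beep holds at every position 0..5, and those are all the positions the trace ever visits, so the invariant □(¬start ∨ beep ∨ beep) is never violated.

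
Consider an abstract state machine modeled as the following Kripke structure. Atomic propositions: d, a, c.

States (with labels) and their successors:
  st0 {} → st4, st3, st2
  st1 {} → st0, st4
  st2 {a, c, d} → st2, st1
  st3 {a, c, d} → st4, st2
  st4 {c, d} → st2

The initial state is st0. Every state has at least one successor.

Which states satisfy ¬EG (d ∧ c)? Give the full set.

{st0, st1}

States satisfying d ∧ c: {st2, st3, st4}.
States satisfying EG (d ∧ c): {st2, st3, st4}.
States satisfying ¬EG (d ∧ c): {st0, st1}.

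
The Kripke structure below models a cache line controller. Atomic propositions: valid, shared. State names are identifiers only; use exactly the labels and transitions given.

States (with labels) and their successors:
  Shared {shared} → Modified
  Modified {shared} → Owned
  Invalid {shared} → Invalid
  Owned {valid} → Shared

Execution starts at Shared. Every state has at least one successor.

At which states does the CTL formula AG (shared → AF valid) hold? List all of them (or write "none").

States satisfying shared → AF valid: {Shared, Modified, Owned}.
States satisfying AG (shared → AF valid): {Shared, Modified, Owned}.

{Shared, Modified, Owned}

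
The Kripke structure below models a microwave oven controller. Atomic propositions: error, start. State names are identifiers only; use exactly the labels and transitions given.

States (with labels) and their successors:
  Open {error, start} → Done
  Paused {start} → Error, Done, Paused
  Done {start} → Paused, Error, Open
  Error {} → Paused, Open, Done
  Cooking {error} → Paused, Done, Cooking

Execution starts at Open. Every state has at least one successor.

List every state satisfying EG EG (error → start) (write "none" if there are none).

States satisfying EG (error → start): {Open, Paused, Done, Error}.
States satisfying EG EG (error → start): {Open, Paused, Done, Error}.

{Open, Paused, Done, Error}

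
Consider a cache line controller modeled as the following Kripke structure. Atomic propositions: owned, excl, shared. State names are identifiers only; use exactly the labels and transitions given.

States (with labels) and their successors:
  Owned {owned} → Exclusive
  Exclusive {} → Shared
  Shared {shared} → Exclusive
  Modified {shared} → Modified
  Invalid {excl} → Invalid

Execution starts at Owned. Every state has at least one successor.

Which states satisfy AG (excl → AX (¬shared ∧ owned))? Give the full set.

{Owned, Exclusive, Shared, Modified}

States satisfying excl → AX (¬shared ∧ owned): {Owned, Exclusive, Shared, Modified}.
States satisfying AG (excl → AX (¬shared ∧ owned)): {Owned, Exclusive, Shared, Modified}.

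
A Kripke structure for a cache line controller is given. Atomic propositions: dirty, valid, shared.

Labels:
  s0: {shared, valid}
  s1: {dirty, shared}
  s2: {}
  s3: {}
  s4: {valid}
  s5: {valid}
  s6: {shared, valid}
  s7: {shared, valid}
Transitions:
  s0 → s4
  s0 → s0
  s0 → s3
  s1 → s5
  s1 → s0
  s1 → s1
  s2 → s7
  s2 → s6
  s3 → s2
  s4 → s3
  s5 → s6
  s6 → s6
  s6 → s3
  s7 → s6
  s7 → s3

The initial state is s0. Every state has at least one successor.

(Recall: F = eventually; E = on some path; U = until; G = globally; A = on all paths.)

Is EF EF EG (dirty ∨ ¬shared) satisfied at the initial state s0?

States satisfying EF EG (dirty ∨ ¬shared): {s1}.
States satisfying EF EF EG (dirty ∨ ¬shared): {s1}.
No suitable path/successor from s0 witnesses the formula.
s0 ∉ Sat(EF EF EG (dirty ∨ ¬shared)).

Violated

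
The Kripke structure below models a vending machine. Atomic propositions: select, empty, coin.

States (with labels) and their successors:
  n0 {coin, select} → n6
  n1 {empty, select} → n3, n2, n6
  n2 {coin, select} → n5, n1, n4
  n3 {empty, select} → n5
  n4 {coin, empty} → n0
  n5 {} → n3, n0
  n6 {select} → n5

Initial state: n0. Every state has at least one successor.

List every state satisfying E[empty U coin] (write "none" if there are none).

{n0, n1, n2, n4}

States satisfying empty: {n1, n3, n4}.
States satisfying coin: {n0, n2, n4}.
States satisfying E[empty U coin]: {n0, n1, n2, n4}.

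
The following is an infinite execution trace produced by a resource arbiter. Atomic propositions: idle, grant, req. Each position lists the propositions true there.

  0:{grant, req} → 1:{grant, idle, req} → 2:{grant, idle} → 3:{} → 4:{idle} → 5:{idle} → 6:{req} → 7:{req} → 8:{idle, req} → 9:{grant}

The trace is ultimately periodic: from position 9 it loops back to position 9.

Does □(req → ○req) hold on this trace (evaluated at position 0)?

req → ○req must hold at every position from 0 onward. It fails at position 1, so □(req → ○req) is false.
Positions where req holds: 0, 1, 6, 7, 8.
Check ○req at each: 0→ok, 1→fails, 6→ok, 7→ok, 8→fails.

Does not hold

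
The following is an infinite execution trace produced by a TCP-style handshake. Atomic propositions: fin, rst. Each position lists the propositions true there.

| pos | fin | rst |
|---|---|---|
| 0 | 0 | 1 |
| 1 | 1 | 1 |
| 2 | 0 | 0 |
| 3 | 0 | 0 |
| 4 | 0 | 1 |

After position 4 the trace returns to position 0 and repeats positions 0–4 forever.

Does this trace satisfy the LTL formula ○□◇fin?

The position after 0 is 1; □◇fin is true there.

Satisfied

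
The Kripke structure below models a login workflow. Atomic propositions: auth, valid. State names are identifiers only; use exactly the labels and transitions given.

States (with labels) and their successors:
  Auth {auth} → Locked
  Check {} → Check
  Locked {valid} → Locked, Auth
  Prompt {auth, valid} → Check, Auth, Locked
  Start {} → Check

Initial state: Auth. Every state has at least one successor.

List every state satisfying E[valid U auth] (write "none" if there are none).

States satisfying valid: {Locked, Prompt}.
States satisfying auth: {Auth, Prompt}.
States satisfying E[valid U auth]: {Auth, Locked, Prompt}.

{Auth, Locked, Prompt}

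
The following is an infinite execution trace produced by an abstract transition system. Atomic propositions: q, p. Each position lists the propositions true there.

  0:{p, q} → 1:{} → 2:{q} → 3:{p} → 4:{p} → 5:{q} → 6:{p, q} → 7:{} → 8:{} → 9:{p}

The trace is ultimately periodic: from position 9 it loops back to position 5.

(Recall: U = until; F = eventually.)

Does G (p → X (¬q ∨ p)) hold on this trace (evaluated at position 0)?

p → X (¬q ∨ p) must hold at every position from 0 onward. It fails at position 4, so G (p → X (¬q ∨ p)) is false.
Positions where p holds: 0, 3, 4, 6, 9.
Check X (¬q ∨ p) at each: 0→ok, 3→ok, 4→fails, 6→ok, 9→fails.

No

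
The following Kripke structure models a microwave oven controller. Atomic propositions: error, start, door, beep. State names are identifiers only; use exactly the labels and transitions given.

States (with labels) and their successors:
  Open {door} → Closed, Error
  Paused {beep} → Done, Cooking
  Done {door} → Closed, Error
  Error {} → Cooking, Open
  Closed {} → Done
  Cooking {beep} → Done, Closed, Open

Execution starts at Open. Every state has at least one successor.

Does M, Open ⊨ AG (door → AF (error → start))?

States satisfying door → AF (error → start): {Open, Paused, Done, Error, Closed, Cooking}.
States satisfying AG (door → AF (error → start)): {Open, Paused, Done, Error, Closed, Cooking}.
Every state reachable from Open satisfies door → AF (error → start).
Open ∈ Sat(AG (door → AF (error → start))).

Satisfied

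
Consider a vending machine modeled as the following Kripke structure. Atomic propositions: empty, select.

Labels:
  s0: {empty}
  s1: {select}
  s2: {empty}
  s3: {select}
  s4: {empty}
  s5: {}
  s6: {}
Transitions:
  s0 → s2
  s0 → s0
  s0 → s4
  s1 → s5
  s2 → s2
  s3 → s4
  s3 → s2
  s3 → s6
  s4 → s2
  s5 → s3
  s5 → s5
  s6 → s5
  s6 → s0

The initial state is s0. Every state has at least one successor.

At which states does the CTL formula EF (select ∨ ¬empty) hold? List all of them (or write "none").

States satisfying select ∨ ¬empty: {s1, s3, s5, s6}.
States satisfying EF (select ∨ ¬empty): {s1, s3, s5, s6}.

{s1, s3, s5, s6}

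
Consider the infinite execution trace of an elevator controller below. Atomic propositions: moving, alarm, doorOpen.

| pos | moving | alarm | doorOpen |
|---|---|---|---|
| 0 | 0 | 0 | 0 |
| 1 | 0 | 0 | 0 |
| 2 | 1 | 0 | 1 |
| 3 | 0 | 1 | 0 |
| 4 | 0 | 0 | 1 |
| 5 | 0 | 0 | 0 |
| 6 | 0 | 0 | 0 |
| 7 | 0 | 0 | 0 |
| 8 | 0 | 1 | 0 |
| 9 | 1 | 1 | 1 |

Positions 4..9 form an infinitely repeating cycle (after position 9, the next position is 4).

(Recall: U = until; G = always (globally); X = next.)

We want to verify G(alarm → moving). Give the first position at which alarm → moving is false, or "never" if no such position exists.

Check alarm → moving at each position in order: 0 ✓, 1 ✓, 2 ✓.
At position 3 the labels are {alarm}, so alarm → moving is false there. This is the first violation.

3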